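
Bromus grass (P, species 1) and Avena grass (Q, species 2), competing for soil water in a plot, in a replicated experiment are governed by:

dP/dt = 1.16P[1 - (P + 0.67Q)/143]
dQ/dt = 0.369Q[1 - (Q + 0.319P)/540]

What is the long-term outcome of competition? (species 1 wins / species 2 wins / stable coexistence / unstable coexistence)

Compare the nullcline intercepts: K1/α12 = 143/0.67 = 213 < K2 = 540; K2/α21 = 540/0.319 = 1690 > K1 = 143.
Since the inequalities point opposite ways, species 2 can invade but species 1 cannot.

species 2 excludes species 1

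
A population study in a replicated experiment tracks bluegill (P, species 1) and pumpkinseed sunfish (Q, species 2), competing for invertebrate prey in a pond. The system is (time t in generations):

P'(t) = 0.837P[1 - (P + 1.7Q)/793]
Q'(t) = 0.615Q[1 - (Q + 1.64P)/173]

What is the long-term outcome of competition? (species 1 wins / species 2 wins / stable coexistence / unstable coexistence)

species 1 excludes species 2

Compare the nullcline intercepts: K1/α12 = 793/1.7 = 466 > K2 = 173; K2/α21 = 173/1.64 = 105 < K1 = 793.
Since the inequalities point opposite ways, species 1 can invade but species 2 cannot.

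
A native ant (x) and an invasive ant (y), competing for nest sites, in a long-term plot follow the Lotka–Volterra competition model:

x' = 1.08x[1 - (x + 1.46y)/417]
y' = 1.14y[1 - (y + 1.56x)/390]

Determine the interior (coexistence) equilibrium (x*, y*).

Setting both brackets to zero gives the nullclines x + 1.46y = 417 and 1.56x + y = 390.
Substituting y = 390 - 1.56x into the first: x(1 - 1.46·1.56) = 417 - 1.46·390.
So x* = -152/-1.28 = 119, and then y* = 390 - 1.56·119 = 204.

x* ≈ 119, y* ≈ 204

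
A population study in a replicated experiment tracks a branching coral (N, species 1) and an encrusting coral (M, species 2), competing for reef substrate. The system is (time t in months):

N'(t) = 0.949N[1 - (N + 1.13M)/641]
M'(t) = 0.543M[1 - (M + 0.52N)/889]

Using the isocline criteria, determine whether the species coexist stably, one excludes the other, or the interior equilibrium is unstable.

species 2 excludes species 1

Compare the nullcline intercepts: K1/α12 = 641/1.13 = 567 < K2 = 889; K2/α21 = 889/0.52 = 1710 > K1 = 641.
Since the inequalities point opposite ways, species 2 can invade but species 1 cannot.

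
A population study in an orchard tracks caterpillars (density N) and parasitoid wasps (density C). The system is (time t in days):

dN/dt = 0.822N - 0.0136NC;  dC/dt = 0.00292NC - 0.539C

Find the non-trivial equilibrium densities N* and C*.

N* ≈ 185, C* ≈ 60.4

Set dC/dt = 0 with C > 0: 0.00292N - 0.539 = 0, so N* = 0.539/0.00292 = 185.
Set dN/dt = 0 with N > 0: 0.822 - 0.0136C = 0, so C* = 0.822/0.0136 = 60.4.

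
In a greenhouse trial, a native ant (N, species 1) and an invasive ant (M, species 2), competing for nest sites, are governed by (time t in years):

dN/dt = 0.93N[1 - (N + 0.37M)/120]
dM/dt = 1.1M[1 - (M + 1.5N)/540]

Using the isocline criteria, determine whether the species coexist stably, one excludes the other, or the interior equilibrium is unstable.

species 2 excludes species 1

Compare the nullcline intercepts: K1/α12 = 120/0.37 = 324 < K2 = 540; K2/α21 = 540/1.5 = 360 > K1 = 120.
Since the inequalities point opposite ways, species 2 can invade but species 1 cannot.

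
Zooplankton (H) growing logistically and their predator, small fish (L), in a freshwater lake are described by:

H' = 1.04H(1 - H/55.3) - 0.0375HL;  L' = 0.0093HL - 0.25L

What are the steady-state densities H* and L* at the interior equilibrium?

From dL/dt = 0 with L > 0: 0.0093H* = 0.25, so H* = 26.9.
Substitute into dH/dt = 0: 1.04(1 - 26.9/55.3) = 0.0375L*.
The bracket is 0.514, giving L* = 0.534/0.0375 = 14.3.

H* ≈ 26.9, L* ≈ 14.3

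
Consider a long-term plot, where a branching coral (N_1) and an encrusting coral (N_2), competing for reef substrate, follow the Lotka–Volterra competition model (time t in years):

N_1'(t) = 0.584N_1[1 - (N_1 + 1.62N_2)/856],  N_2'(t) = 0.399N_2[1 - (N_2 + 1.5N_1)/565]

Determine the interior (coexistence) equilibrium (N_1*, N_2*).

N_1* ≈ 41.5, N_2* ≈ 503

Setting both brackets to zero gives the nullclines N_1 + 1.62N_2 = 856 and 1.5N_1 + N_2 = 565.
Substituting N_2 = 565 - 1.5N_1 into the first: N_1(1 - 1.62·1.5) = 856 - 1.62·565.
So N_1* = -59.3/-1.43 = 41.5, and then N_2* = 565 - 1.5·41.5 = 503.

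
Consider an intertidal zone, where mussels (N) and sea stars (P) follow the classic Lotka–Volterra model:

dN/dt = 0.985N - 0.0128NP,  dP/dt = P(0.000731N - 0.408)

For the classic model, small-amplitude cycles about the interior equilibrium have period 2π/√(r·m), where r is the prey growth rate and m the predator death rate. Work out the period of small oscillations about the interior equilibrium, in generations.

Here r = 0.985 and m = 0.408, so r·m = 0.402.
ω = √0.402 = 0.634 per generation, hence T = 2π/ω ≈ 9.91 generations.

T ≈ 9.91 generations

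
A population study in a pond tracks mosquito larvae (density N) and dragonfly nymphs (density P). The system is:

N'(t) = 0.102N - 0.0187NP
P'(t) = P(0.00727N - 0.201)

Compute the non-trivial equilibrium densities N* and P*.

Set dP/dt = 0 with P > 0: 0.00727N - 0.201 = 0, so N* = 0.201/0.00727 = 27.6.
Set dN/dt = 0 with N > 0: 0.102 - 0.0187P = 0, so P* = 0.102/0.0187 = 5.45.

N* ≈ 27.6, P* ≈ 5.45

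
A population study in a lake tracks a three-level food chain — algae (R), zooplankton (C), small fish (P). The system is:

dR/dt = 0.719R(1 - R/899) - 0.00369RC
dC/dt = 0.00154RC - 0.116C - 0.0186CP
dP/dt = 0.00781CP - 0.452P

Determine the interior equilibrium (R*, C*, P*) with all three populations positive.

R* ≈ 632, C* ≈ 57.9, P* ≈ 46.1

From dP/dt = 0: 0.00781C* = 0.452, so C* = 57.9.
From dR/dt = 0: 0.719(1 - R*/899) = 0.00369·57.9, giving R* = 899·(1 - 0.297) = 632.
From dC/dt = 0: 0.00154·632 - 0.116 = 0.0186P*, so P* = 0.857/0.0186 = 46.1.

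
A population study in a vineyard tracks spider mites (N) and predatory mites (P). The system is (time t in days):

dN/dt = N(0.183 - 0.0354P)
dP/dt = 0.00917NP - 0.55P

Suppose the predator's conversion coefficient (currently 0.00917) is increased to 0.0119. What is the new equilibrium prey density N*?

N* ≈ 46.2

At the interior fixed point, setting dP/dt = 0 with P > 0 fixes N* = (predator death rate)/(NP coefficient) — independent of the other coefficients.
With the change, N* = 0.55/0.0119 = 46.2; it falls from 60.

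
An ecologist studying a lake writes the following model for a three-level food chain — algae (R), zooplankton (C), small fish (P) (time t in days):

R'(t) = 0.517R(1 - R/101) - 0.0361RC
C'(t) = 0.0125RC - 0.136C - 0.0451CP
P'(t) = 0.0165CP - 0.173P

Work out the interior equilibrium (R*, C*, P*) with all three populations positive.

R* ≈ 27.1, C* ≈ 10.5, P* ≈ 4.48

From dP/dt = 0: 0.0165C* = 0.173, so C* = 10.5.
From dR/dt = 0: 0.517(1 - R*/101) = 0.0361·10.5, giving R* = 101·(1 - 0.732) = 27.1.
From dC/dt = 0: 0.0125·27.1 - 0.136 = 0.0451P*, so P* = 0.202/0.0451 = 4.48.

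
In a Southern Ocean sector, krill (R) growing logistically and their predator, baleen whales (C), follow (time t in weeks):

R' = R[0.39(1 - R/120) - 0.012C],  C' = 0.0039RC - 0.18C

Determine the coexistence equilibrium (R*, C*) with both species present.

From dC/dt = 0 with C > 0: 0.0039R* = 0.18, so R* = 46.2.
Substitute into dR/dt = 0: 0.39(1 - 46.2/120) = 0.012C*.
The bracket is 0.615, giving C* = 0.24/0.012 = 20.

R* ≈ 46.2, C* ≈ 20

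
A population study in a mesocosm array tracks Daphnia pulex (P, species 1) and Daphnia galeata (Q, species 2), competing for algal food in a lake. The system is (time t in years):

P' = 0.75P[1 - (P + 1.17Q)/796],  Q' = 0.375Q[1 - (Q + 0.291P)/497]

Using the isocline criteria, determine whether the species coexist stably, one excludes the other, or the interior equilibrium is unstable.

stable coexistence

Compare the nullcline intercepts: K1/α12 = 796/1.17 = 680 > K2 = 497; K2/α21 = 497/0.291 = 1710 > K1 = 796.
Since both inequalities hold, each species can invade when rare, so the interior equilibrium is stable.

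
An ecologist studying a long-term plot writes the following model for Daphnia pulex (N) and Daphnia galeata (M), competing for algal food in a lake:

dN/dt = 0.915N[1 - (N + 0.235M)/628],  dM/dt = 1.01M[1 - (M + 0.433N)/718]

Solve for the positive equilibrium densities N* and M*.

Setting both brackets to zero gives the nullclines N + 0.235M = 628 and 0.433N + M = 718.
Substituting M = 718 - 0.433N into the first: N(1 - 0.235·0.433) = 628 - 0.235·718.
So N* = 459/0.898 = 511, and then M* = 718 - 0.433·511 = 497.

N* ≈ 511, M* ≈ 497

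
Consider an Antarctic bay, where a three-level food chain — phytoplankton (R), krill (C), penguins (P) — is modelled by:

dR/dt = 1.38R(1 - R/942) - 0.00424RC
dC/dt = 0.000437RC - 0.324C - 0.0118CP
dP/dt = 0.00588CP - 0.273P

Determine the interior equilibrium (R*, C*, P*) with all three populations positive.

R* ≈ 808, C* ≈ 46.4, P* ≈ 2.45

From dP/dt = 0: 0.00588C* = 0.273, so C* = 46.4.
From dR/dt = 0: 1.38(1 - R*/942) = 0.00424·46.4, giving R* = 942·(1 - 0.143) = 808.
From dC/dt = 0: 0.000437·808 - 0.324 = 0.0118P*, so P* = 0.0289/0.0118 = 2.45.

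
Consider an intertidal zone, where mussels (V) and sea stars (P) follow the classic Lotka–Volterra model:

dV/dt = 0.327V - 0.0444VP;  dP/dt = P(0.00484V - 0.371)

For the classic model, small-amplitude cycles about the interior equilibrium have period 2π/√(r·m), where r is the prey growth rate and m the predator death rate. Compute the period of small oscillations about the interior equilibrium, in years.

T ≈ 18 years

Here r = 0.327 and m = 0.371, so r·m = 0.121.
ω = √0.121 = 0.348 per year, hence T = 2π/ω ≈ 18 years.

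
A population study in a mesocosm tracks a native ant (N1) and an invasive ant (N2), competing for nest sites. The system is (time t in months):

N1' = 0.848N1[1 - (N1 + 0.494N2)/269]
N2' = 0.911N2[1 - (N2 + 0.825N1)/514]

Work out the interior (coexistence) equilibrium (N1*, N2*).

Setting both brackets to zero gives the nullclines N1 + 0.494N2 = 269 and 0.825N1 + N2 = 514.
Substituting N2 = 514 - 0.825N1 into the first: N1(1 - 0.494·0.825) = 269 - 0.494·514.
So N1* = 15.1/0.592 = 25.5, and then N2* = 514 - 0.825·25.5 = 493.

N1* ≈ 25.5, N2* ≈ 493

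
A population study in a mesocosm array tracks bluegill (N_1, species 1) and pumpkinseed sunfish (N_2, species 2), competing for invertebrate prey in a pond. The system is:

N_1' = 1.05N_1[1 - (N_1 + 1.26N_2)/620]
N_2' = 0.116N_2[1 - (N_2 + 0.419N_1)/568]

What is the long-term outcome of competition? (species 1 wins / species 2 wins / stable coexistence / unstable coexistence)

Compare the nullcline intercepts: K1/α12 = 620/1.26 = 492 < K2 = 568; K2/α21 = 568/0.419 = 1360 > K1 = 620.
Since the inequalities point opposite ways, species 2 can invade but species 1 cannot.

species 2 excludes species 1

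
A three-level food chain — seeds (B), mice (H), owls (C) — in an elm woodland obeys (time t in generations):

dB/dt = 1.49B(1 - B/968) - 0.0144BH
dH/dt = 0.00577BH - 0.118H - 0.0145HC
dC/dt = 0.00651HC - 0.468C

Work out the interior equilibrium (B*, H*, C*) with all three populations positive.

From dC/dt = 0: 0.00651H* = 0.468, so H* = 71.9.
From dB/dt = 0: 1.49(1 - B*/968) = 0.0144·71.9, giving B* = 968·(1 - 0.695) = 295.
From dH/dt = 0: 0.00577·295 - 0.118 = 0.0145C*, so C* = 1.59/0.0145 = 109.

B* ≈ 295, H* ≈ 71.9, C* ≈ 109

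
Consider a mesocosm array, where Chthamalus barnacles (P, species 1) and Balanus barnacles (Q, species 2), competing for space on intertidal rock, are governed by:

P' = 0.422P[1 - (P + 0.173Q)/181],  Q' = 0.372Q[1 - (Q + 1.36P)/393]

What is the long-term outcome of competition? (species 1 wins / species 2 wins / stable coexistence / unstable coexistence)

Compare the nullcline intercepts: K1/α12 = 181/0.173 = 1050 > K2 = 393; K2/α21 = 393/1.36 = 289 > K1 = 181.
Since both inequalities hold, each species can invade when rare, so the interior equilibrium is stable.

stable coexistence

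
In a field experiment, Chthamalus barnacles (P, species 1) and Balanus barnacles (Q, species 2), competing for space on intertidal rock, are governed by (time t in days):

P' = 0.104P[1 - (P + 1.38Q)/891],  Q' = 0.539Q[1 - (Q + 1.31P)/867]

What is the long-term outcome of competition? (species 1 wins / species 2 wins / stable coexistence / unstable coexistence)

unstable coexistence (outcome depends on initial conditions)

Compare the nullcline intercepts: K1/α12 = 891/1.38 = 646 < K2 = 867; K2/α21 = 867/1.31 = 662 < K1 = 891.
Since both are reversed, neither can invade when rare; the interior point is a saddle.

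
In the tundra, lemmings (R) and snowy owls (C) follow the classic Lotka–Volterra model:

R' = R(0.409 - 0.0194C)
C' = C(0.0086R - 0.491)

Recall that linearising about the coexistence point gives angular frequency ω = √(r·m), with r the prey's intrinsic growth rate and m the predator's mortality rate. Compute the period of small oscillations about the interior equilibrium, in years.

Here r = 0.409 and m = 0.491, so r·m = 0.201.
ω = √0.201 = 0.448 per year, hence T = 2π/ω ≈ 14 years.

T ≈ 14 years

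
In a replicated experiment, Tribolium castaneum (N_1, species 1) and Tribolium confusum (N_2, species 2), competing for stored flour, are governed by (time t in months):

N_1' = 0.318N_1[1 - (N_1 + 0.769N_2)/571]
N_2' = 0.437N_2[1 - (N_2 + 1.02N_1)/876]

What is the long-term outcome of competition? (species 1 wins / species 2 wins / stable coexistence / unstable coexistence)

species 2 excludes species 1

Compare the nullcline intercepts: K1/α12 = 571/0.769 = 743 < K2 = 876; K2/α21 = 876/1.02 = 859 > K1 = 571.
Since the inequalities point opposite ways, species 2 can invade but species 1 cannot.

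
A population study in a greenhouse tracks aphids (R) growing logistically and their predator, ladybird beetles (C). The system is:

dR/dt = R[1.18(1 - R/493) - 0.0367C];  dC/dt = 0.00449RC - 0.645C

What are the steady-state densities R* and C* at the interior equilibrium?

R* ≈ 144, C* ≈ 22.8

From dC/dt = 0 with C > 0: 0.00449R* = 0.645, so R* = 144.
Substitute into dR/dt = 0: 1.18(1 - 144/493) = 0.0367C*.
The bracket is 0.709, giving C* = 0.836/0.0367 = 22.8.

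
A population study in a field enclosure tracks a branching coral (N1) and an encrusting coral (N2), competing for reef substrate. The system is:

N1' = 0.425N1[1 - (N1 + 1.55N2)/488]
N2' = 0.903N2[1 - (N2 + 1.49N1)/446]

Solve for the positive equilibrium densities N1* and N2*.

Setting both brackets to zero gives the nullclines N1 + 1.55N2 = 488 and 1.49N1 + N2 = 446.
Substituting N2 = 446 - 1.49N1 into the first: N1(1 - 1.55·1.49) = 488 - 1.55·446.
So N1* = -203/-1.31 = 155, and then N2* = 446 - 1.49·155 = 215.

N1* ≈ 155, N2* ≈ 215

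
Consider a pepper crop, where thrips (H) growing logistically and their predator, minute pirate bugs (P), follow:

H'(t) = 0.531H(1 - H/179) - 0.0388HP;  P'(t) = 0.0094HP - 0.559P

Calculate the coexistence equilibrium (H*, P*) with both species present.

From dP/dt = 0 with P > 0: 0.0094H* = 0.559, so H* = 59.5.
Substitute into dH/dt = 0: 0.531(1 - 59.5/179) = 0.0388P*.
The bracket is 0.668, giving P* = 0.355/0.0388 = 9.14.

H* ≈ 59.5, P* ≈ 9.14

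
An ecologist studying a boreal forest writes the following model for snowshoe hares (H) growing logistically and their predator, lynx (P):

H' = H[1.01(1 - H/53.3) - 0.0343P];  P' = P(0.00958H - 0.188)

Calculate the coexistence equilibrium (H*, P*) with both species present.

From dP/dt = 0 with P > 0: 0.00958H* = 0.188, so H* = 19.6.
Substitute into dH/dt = 0: 1.01(1 - 19.6/53.3) = 0.0343P*.
The bracket is 0.632, giving P* = 0.638/0.0343 = 18.6.

H* ≈ 19.6, P* ≈ 18.6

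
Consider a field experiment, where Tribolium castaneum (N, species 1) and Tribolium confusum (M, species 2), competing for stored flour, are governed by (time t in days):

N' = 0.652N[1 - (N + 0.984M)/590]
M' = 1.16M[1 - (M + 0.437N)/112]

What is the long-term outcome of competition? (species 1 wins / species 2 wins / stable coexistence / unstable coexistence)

Compare the nullcline intercepts: K1/α12 = 590/0.984 = 600 > K2 = 112; K2/α21 = 112/0.437 = 256 < K1 = 590.
Since the inequalities point opposite ways, species 1 can invade but species 2 cannot.

species 1 excludes species 2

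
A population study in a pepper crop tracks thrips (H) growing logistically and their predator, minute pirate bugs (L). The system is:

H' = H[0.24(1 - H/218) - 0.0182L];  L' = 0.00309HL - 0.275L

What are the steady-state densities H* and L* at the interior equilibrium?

From dL/dt = 0 with L > 0: 0.00309H* = 0.275, so H* = 89.
Substitute into dH/dt = 0: 0.24(1 - 89/218) = 0.0182L*.
The bracket is 0.592, giving L* = 0.142/0.0182 = 7.8.

H* ≈ 89, L* ≈ 7.8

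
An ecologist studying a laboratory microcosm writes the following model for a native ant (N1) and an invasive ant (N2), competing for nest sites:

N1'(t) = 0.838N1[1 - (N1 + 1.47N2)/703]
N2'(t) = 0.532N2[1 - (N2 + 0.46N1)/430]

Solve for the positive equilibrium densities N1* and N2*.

Setting both brackets to zero gives the nullclines N1 + 1.47N2 = 703 and 0.46N1 + N2 = 430.
Substituting N2 = 430 - 0.46N1 into the first: N1(1 - 1.47·0.46) = 703 - 1.47·430.
So N1* = 70.9/0.324 = 219, and then N2* = 430 - 0.46·219 = 329.

N1* ≈ 219, N2* ≈ 329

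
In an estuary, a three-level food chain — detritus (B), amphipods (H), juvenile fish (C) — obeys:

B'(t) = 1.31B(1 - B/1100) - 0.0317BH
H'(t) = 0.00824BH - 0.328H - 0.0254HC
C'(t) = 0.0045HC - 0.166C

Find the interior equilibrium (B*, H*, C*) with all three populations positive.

From dC/dt = 0: 0.0045H* = 0.166, so H* = 36.9.
From dB/dt = 0: 1.31(1 - B*/1100) = 0.0317·36.9, giving B* = 1100·(1 - 0.893) = 118.
From dH/dt = 0: 0.00824·118 - 0.328 = 0.0254C*, so C* = 0.645/0.0254 = 25.4.

B* ≈ 118, H* ≈ 36.9, C* ≈ 25.4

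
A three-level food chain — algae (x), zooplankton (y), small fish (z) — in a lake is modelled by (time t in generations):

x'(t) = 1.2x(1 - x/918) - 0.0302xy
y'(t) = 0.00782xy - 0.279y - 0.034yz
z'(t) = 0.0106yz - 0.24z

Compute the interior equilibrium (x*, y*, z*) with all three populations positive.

From dz/dt = 0: 0.0106y* = 0.24, so y* = 22.6.
From dx/dt = 0: 1.2(1 - x*/918) = 0.0302·22.6, giving x* = 918·(1 - 0.57) = 395.
From dy/dt = 0: 0.00782·395 - 0.279 = 0.034z*, so z* = 2.81/0.034 = 82.6.

x* ≈ 395, y* ≈ 22.6, z* ≈ 82.6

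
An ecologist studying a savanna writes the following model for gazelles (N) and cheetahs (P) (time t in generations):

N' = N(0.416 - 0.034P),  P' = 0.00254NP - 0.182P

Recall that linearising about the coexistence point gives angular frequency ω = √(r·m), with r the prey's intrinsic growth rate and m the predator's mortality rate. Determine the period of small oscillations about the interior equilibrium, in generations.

T ≈ 22.8 generations

Here r = 0.416 and m = 0.182, so r·m = 0.0757.
ω = √0.0757 = 0.275 per generation, hence T = 2π/ω ≈ 22.8 generations.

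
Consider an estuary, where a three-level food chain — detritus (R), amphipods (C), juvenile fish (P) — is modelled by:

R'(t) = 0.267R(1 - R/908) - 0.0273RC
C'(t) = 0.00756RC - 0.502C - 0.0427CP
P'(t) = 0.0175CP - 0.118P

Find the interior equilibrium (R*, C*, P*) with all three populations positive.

R* ≈ 282, C* ≈ 6.74, P* ≈ 38.2

From dP/dt = 0: 0.0175C* = 0.118, so C* = 6.74.
From dR/dt = 0: 0.267(1 - R*/908) = 0.0273·6.74, giving R* = 908·(1 - 0.689) = 282.
From dC/dt = 0: 0.00756·282 - 0.502 = 0.0427P*, so P* = 1.63/0.0427 = 38.2.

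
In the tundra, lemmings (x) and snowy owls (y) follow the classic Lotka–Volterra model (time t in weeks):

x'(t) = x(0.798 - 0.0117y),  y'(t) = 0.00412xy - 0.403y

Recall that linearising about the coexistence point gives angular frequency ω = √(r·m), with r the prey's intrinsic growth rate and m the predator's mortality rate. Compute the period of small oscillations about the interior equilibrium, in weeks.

T ≈ 11.1 weeks

Here r = 0.798 and m = 0.403, so r·m = 0.322.
ω = √0.322 = 0.567 per week, hence T = 2π/ω ≈ 11.1 weeks.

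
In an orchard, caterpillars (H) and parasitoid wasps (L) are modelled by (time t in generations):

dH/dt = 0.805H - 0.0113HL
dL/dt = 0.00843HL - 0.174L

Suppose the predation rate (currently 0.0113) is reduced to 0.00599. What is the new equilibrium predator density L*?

At the interior fixed point, setting dH/dt = 0 with H > 0 fixes L* = (prey growth rate)/(HL coefficient) — independent of the other coefficients.
With the change, L* = 0.805/0.00599 = 134; it rises from 71.2.

L* ≈ 134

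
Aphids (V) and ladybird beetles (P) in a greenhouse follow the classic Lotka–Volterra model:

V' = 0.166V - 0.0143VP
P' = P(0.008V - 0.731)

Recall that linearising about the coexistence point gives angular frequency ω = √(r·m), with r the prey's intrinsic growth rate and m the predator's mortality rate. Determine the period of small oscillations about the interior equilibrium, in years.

Here r = 0.166 and m = 0.731, so r·m = 0.121.
ω = √0.121 = 0.348 per year, hence T = 2π/ω ≈ 18 years.

T ≈ 18 years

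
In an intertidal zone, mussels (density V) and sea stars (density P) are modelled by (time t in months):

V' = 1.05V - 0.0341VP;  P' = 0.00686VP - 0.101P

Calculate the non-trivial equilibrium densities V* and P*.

Set dP/dt = 0 with P > 0: 0.00686V - 0.101 = 0, so V* = 0.101/0.00686 = 14.7.
Set dV/dt = 0 with V > 0: 1.05 - 0.0341P = 0, so P* = 1.05/0.0341 = 30.8.

V* ≈ 14.7, P* ≈ 30.8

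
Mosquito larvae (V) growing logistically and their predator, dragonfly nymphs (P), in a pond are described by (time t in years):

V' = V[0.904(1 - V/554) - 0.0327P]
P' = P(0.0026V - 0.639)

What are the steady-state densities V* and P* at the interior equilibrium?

From dP/dt = 0 with P > 0: 0.0026V* = 0.639, so V* = 246.
Substitute into dV/dt = 0: 0.904(1 - 246/554) = 0.0327P*.
The bracket is 0.556, giving P* = 0.503/0.0327 = 15.4.

V* ≈ 246, P* ≈ 15.4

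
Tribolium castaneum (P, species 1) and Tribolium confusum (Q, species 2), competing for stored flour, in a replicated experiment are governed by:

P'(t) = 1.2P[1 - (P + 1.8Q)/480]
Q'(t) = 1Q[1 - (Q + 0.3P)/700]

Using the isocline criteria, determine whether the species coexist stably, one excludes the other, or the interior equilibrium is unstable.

Compare the nullcline intercepts: K1/α12 = 480/1.8 = 267 < K2 = 700; K2/α21 = 700/0.3 = 2330 > K1 = 480.
Since the inequalities point opposite ways, species 2 can invade but species 1 cannot.

species 2 excludes species 1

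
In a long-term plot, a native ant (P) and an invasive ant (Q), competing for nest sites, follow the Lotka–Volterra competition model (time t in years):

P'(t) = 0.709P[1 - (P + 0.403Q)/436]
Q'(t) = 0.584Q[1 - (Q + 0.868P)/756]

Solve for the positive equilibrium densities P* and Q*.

Setting both brackets to zero gives the nullclines P + 0.403Q = 436 and 0.868P + Q = 756.
Substituting Q = 756 - 0.868P into the first: P(1 - 0.403·0.868) = 436 - 0.403·756.
So P* = 131/0.65 = 202, and then Q* = 756 - 0.868·202 = 581.

P* ≈ 202, Q* ≈ 581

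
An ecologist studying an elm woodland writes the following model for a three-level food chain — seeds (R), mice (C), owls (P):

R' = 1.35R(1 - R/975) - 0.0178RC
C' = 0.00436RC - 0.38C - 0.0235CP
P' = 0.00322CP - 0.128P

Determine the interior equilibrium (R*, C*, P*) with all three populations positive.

R* ≈ 464, C* ≈ 39.8, P* ≈ 69.9

From dP/dt = 0: 0.00322C* = 0.128, so C* = 39.8.
From dR/dt = 0: 1.35(1 - R*/975) = 0.0178·39.8, giving R* = 975·(1 - 0.524) = 464.
From dC/dt = 0: 0.00436·464 - 0.38 = 0.0235P*, so P* = 1.64/0.0235 = 69.9.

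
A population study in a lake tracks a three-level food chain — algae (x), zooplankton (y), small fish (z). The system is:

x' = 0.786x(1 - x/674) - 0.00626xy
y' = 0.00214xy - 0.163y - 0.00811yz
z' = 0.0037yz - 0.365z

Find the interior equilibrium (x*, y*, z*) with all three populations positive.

x* ≈ 144, y* ≈ 98.6, z* ≈ 18

From dz/dt = 0: 0.0037y* = 0.365, so y* = 98.6.
From dx/dt = 0: 0.786(1 - x*/674) = 0.00626·98.6, giving x* = 674·(1 - 0.786) = 144.
From dy/dt = 0: 0.00214·144 - 0.163 = 0.00811z*, so z* = 0.146/0.00811 = 18.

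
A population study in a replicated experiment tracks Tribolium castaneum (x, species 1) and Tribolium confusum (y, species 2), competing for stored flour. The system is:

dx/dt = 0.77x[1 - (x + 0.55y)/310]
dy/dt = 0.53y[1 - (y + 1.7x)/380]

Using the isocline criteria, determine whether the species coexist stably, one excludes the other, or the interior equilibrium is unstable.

species 1 excludes species 2

Compare the nullcline intercepts: K1/α12 = 310/0.55 = 564 > K2 = 380; K2/α21 = 380/1.7 = 224 < K1 = 310.
Since the inequalities point opposite ways, species 1 can invade but species 2 cannot.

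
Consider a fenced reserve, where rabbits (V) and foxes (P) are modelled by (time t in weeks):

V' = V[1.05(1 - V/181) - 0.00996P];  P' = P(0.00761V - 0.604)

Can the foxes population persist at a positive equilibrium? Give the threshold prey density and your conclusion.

Threshold V = 79.4; K > 79.4, so yes, the predator persists.

The predator equation gives dP/dt > 0 only when V > 0.604/0.00761 = 79.4.
Without the predator, V → K = 181. Since 181 > 79.4, the predator can invade and persist.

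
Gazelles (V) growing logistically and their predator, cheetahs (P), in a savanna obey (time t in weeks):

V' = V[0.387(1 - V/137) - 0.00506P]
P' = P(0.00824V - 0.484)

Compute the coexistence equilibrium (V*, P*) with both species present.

From dP/dt = 0 with P > 0: 0.00824V* = 0.484, so V* = 58.7.
Substitute into dV/dt = 0: 0.387(1 - 58.7/137) = 0.00506P*.
The bracket is 0.571, giving P* = 0.221/0.00506 = 43.7.

V* ≈ 58.7, P* ≈ 43.7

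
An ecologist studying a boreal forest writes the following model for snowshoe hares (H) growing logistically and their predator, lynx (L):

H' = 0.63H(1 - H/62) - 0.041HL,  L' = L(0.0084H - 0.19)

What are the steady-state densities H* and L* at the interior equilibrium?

H* ≈ 22.6, L* ≈ 9.76

From dL/dt = 0 with L > 0: 0.0084H* = 0.19, so H* = 22.6.
Substitute into dH/dt = 0: 0.63(1 - 22.6/62) = 0.041L*.
The bracket is 0.635, giving L* = 0.4/0.041 = 9.76.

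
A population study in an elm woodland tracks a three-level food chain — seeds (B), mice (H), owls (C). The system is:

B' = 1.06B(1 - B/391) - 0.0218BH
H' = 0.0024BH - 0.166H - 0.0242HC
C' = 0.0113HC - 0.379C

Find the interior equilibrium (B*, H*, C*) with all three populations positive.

From dC/dt = 0: 0.0113H* = 0.379, so H* = 33.5.
From dB/dt = 0: 1.06(1 - B*/391) = 0.0218·33.5, giving B* = 391·(1 - 0.69) = 121.
From dH/dt = 0: 0.0024·121 - 0.166 = 0.0242C*, so C* = 0.125/0.0242 = 5.17.

B* ≈ 121, H* ≈ 33.5, C* ≈ 5.17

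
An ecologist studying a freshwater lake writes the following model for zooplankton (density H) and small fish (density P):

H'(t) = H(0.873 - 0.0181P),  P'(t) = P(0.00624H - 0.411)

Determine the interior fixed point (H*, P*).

H* ≈ 65.9, P* ≈ 48.2

Set dP/dt = 0 with P > 0: 0.00624H - 0.411 = 0, so H* = 0.411/0.00624 = 65.9.
Set dH/dt = 0 with H > 0: 0.873 - 0.0181P = 0, so P* = 0.873/0.0181 = 48.2.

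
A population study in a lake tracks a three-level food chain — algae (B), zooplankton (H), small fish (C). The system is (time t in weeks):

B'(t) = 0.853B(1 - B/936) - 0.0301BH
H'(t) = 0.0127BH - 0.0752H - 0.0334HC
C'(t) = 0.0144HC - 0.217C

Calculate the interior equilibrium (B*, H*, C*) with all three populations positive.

From dC/dt = 0: 0.0144H* = 0.217, so H* = 15.1.
From dB/dt = 0: 0.853(1 - B*/936) = 0.0301·15.1, giving B* = 936·(1 - 0.532) = 438.
From dH/dt = 0: 0.0127·438 - 0.0752 = 0.0334C*, so C* = 5.49/0.0334 = 164.

B* ≈ 438, H* ≈ 15.1, C* ≈ 164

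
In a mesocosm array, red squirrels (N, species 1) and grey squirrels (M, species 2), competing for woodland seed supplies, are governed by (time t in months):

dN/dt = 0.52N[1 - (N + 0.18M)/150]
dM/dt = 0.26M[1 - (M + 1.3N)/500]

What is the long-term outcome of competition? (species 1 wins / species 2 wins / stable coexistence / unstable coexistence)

stable coexistence

Compare the nullcline intercepts: K1/α12 = 150/0.18 = 833 > K2 = 500; K2/α21 = 500/1.3 = 385 > K1 = 150.
Since both inequalities hold, each species can invade when rare, so the interior equilibrium is stable.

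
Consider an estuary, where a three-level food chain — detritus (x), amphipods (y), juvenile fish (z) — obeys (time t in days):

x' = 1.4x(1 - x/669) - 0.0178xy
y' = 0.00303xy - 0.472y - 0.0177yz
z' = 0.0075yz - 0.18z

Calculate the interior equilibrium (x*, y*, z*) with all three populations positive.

x* ≈ 465, y* ≈ 24, z* ≈ 52.9

From dz/dt = 0: 0.0075y* = 0.18, so y* = 24.
From dx/dt = 0: 1.4(1 - x*/669) = 0.0178·24, giving x* = 669·(1 - 0.305) = 465.
From dy/dt = 0: 0.00303·465 - 0.472 = 0.0177z*, so z* = 0.937/0.0177 = 52.9.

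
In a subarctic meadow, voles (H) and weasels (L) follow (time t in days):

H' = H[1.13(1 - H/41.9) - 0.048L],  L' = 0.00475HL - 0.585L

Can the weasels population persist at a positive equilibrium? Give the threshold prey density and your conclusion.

Threshold H = 123; K < 123, so no, the predator goes extinct.

The predator equation gives dL/dt > 0 only when H > 0.585/0.00475 = 123.
Without the predator, H → K = 41.9. Since 41.9 < 123, the predator cannot invade.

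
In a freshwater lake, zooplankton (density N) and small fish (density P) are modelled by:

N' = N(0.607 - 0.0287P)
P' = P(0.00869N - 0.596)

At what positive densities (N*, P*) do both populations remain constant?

N* ≈ 68.6, P* ≈ 21.1

Set dP/dt = 0 with P > 0: 0.00869N - 0.596 = 0, so N* = 0.596/0.00869 = 68.6.
Set dN/dt = 0 with N > 0: 0.607 - 0.0287P = 0, so P* = 0.607/0.0287 = 21.1.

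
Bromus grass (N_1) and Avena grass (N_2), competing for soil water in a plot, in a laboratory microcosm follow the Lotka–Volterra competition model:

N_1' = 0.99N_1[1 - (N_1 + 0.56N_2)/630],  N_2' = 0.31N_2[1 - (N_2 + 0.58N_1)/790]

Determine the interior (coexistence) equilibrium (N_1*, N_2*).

Setting both brackets to zero gives the nullclines N_1 + 0.56N_2 = 630 and 0.58N_1 + N_2 = 790.
Substituting N_2 = 790 - 0.58N_1 into the first: N_1(1 - 0.56·0.58) = 630 - 0.56·790.
So N_1* = 188/0.675 = 278, and then N_2* = 790 - 0.58·278 = 629.

N_1* ≈ 278, N_2* ≈ 629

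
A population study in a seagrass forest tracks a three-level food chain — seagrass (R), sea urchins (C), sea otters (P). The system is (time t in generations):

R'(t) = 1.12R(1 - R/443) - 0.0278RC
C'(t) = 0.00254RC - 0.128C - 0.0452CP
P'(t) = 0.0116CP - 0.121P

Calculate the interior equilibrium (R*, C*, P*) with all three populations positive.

R* ≈ 328, C* ≈ 10.4, P* ≈ 15.6

From dP/dt = 0: 0.0116C* = 0.121, so C* = 10.4.
From dR/dt = 0: 1.12(1 - R*/443) = 0.0278·10.4, giving R* = 443·(1 - 0.259) = 328.
From dC/dt = 0: 0.00254·328 - 0.128 = 0.0452P*, so P* = 0.706/0.0452 = 15.6.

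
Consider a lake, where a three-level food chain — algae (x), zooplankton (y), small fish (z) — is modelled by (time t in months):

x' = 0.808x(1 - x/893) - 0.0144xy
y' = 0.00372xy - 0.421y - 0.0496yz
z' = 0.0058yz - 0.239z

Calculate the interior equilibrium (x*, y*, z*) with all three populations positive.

From dz/dt = 0: 0.0058y* = 0.239, so y* = 41.2.
From dx/dt = 0: 0.808(1 - x*/893) = 0.0144·41.2, giving x* = 893·(1 - 0.734) = 237.
From dy/dt = 0: 0.00372·237 - 0.421 = 0.0496z*, so z* = 0.461/0.0496 = 9.3.

x* ≈ 237, y* ≈ 41.2, z* ≈ 9.3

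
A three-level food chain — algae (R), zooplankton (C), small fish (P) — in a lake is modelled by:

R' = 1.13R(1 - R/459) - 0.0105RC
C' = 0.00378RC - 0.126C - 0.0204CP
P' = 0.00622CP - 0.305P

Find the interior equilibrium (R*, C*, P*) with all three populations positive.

R* ≈ 250, C* ≈ 49, P* ≈ 40.1

From dP/dt = 0: 0.00622C* = 0.305, so C* = 49.
From dR/dt = 0: 1.13(1 - R*/459) = 0.0105·49, giving R* = 459·(1 - 0.456) = 250.
From dC/dt = 0: 0.00378·250 - 0.126 = 0.0204P*, so P* = 0.818/0.0204 = 40.1.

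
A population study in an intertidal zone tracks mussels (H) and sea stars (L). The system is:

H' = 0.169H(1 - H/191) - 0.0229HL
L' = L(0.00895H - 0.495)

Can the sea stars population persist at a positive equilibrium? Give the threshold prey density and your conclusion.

The predator equation gives dL/dt > 0 only when H > 0.495/0.00895 = 55.3.
Without the predator, H → K = 191. Since 191 > 55.3, the predator can invade and persist.

Threshold H = 55.3; K > 55.3, so yes, the predator persists.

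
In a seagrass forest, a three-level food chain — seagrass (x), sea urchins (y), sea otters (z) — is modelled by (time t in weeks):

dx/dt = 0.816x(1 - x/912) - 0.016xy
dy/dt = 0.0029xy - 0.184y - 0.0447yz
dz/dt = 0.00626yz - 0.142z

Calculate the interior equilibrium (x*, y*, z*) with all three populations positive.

x* ≈ 506, y* ≈ 22.7, z* ≈ 28.7

From dz/dt = 0: 0.00626y* = 0.142, so y* = 22.7.
From dx/dt = 0: 0.816(1 - x*/912) = 0.016·22.7, giving x* = 912·(1 - 0.445) = 506.
From dy/dt = 0: 0.0029·506 - 0.184 = 0.0447z*, so z* = 1.28/0.0447 = 28.7.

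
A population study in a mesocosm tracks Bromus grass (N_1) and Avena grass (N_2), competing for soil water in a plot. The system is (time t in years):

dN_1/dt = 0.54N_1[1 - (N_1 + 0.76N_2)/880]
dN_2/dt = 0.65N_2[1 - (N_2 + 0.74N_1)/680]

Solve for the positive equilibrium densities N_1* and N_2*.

N_1* ≈ 830, N_2* ≈ 65.8

Setting both brackets to zero gives the nullclines N_1 + 0.76N_2 = 880 and 0.74N_1 + N_2 = 680.
Substituting N_2 = 680 - 0.74N_1 into the first: N_1(1 - 0.76·0.74) = 880 - 0.76·680.
So N_1* = 363/0.438 = 830, and then N_2* = 680 - 0.74·830 = 65.8.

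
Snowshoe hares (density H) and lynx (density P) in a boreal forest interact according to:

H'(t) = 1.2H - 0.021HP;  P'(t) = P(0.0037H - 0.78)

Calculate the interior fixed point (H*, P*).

Set dP/dt = 0 with P > 0: 0.0037H - 0.78 = 0, so H* = 0.78/0.0037 = 211.
Set dH/dt = 0 with H > 0: 1.2 - 0.021P = 0, so P* = 1.2/0.021 = 57.1.

H* ≈ 211, P* ≈ 57.1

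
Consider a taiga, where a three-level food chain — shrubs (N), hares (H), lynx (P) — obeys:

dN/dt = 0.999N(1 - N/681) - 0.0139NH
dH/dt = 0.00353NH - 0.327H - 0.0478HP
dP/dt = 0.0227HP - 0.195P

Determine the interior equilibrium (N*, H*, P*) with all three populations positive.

N* ≈ 600, H* ≈ 8.59, P* ≈ 37.4

From dP/dt = 0: 0.0227H* = 0.195, so H* = 8.59.
From dN/dt = 0: 0.999(1 - N*/681) = 0.0139·8.59, giving N* = 681·(1 - 0.12) = 600.
From dH/dt = 0: 0.00353·600 - 0.327 = 0.0478P*, so P* = 1.79/0.0478 = 37.4.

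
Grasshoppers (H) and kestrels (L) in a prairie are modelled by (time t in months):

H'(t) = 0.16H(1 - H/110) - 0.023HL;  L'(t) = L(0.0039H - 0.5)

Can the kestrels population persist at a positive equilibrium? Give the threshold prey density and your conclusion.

The predator equation gives dL/dt > 0 only when H > 0.5/0.0039 = 128.
Without the predator, H → K = 110. Since 110 < 128, the predator cannot invade.

Threshold H = 128; K < 128, so no, the predator goes extinct.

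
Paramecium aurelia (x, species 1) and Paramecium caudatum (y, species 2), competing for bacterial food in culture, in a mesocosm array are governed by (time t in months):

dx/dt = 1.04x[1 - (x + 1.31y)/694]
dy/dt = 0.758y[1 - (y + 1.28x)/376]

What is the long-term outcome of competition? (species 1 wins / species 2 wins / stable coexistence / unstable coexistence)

species 1 excludes species 2

Compare the nullcline intercepts: K1/α12 = 694/1.31 = 530 > K2 = 376; K2/α21 = 376/1.28 = 294 < K1 = 694.
Since the inequalities point opposite ways, species 1 can invade but species 2 cannot.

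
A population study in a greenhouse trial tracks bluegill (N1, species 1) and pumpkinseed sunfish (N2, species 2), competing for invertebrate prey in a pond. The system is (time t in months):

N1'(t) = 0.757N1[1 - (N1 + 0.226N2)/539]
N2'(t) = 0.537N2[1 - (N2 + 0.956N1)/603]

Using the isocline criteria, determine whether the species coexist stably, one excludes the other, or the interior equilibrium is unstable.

Compare the nullcline intercepts: K1/α12 = 539/0.226 = 2380 > K2 = 603; K2/α21 = 603/0.956 = 631 > K1 = 539.
Since both inequalities hold, each species can invade when rare, so the interior equilibrium is stable.

stable coexistence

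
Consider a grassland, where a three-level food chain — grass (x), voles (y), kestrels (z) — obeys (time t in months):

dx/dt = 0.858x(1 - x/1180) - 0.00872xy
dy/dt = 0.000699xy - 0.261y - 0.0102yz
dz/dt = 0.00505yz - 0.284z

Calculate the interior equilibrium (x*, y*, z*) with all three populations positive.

From dz/dt = 0: 0.00505y* = 0.284, so y* = 56.2.
From dx/dt = 0: 0.858(1 - x*/1180) = 0.00872·56.2, giving x* = 1180·(1 - 0.572) = 506.
From dy/dt = 0: 0.000699·506 - 0.261 = 0.0102z*, so z* = 0.0924/0.0102 = 9.06.

x* ≈ 506, y* ≈ 56.2, z* ≈ 9.06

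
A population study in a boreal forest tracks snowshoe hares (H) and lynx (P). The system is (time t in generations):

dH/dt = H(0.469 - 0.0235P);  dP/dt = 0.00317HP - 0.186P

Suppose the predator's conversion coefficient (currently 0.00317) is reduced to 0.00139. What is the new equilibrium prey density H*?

H* ≈ 134

At the interior fixed point, setting dP/dt = 0 with P > 0 fixes H* = (predator death rate)/(HP coefficient) — independent of the other coefficients.
With the change, H* = 0.186/0.00139 = 134; it rises from 58.7.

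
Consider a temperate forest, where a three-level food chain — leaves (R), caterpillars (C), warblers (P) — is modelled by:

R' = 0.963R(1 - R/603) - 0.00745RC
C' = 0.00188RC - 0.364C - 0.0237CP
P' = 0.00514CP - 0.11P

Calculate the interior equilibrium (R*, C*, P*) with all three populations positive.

From dP/dt = 0: 0.00514C* = 0.11, so C* = 21.4.
From dR/dt = 0: 0.963(1 - R*/603) = 0.00745·21.4, giving R* = 603·(1 - 0.166) = 503.
From dC/dt = 0: 0.00188·503 - 0.364 = 0.0237P*, so P* = 0.582/0.0237 = 24.6.

R* ≈ 503, C* ≈ 21.4, P* ≈ 24.6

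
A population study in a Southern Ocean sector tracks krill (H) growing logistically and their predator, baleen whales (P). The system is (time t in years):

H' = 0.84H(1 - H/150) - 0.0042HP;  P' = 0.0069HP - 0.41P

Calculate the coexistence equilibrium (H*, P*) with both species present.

H* ≈ 59.4, P* ≈ 121

From dP/dt = 0 with P > 0: 0.0069H* = 0.41, so H* = 59.4.
Substitute into dH/dt = 0: 0.84(1 - 59.4/150) = 0.0042P*.
The bracket is 0.604, giving P* = 0.507/0.0042 = 121.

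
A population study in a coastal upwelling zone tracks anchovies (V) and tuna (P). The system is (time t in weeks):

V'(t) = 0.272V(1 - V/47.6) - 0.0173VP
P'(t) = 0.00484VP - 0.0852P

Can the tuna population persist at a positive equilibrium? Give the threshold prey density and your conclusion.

The predator equation gives dP/dt > 0 only when V > 0.0852/0.00484 = 17.6.
Without the predator, V → K = 47.6. Since 47.6 > 17.6, the predator can invade and persist.

Threshold V = 17.6; K > 17.6, so yes, the predator persists.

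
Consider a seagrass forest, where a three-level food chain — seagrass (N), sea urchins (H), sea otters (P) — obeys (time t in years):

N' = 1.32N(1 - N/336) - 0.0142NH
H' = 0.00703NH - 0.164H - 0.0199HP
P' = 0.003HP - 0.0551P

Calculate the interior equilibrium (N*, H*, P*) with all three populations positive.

From dP/dt = 0: 0.003H* = 0.0551, so H* = 18.4.
From dN/dt = 0: 1.32(1 - N*/336) = 0.0142·18.4, giving N* = 336·(1 - 0.198) = 270.
From dH/dt = 0: 0.00703·270 - 0.164 = 0.0199P*, so P* = 1.73/0.0199 = 87.

N* ≈ 270, H* ≈ 18.4, P* ≈ 87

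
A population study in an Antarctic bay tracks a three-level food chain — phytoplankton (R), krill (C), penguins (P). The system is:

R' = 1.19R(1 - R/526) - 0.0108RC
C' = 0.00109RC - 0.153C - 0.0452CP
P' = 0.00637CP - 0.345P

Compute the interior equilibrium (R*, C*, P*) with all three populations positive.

R* ≈ 267, C* ≈ 54.2, P* ≈ 3.06

From dP/dt = 0: 0.00637C* = 0.345, so C* = 54.2.
From dR/dt = 0: 1.19(1 - R*/526) = 0.0108·54.2, giving R* = 526·(1 - 0.492) = 267.
From dC/dt = 0: 0.00109·267 - 0.153 = 0.0452P*, so P* = 0.139/0.0452 = 3.06.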